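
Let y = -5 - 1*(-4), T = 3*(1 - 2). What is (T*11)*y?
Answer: 33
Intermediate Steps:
T = -3 (T = 3*(-1) = -3)
y = -1 (y = -5 + 4 = -1)
(T*11)*y = -3*11*(-1) = -33*(-1) = 33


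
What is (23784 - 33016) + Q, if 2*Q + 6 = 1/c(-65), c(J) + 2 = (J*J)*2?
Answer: -156034559/16896 ≈ -9235.0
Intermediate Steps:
c(J) = -2 + 2*J² (c(J) = -2 + (J*J)*2 = -2 + J²*2 = -2 + 2*J²)
Q = -50687/16896 (Q = -3 + 1/(2*(-2 + 2*(-65)²)) = -3 + 1/(2*(-2 + 2*4225)) = -3 + 1/(2*(-2 + 8450)) = -3 + (½)/8448 = -3 + (½)*(1/8448) = -3 + 1/16896 = -50687/16896 ≈ -2.9999)
(23784 - 33016) + Q = (23784 - 33016) - 50687/16896 = -9232 - 50687/16896 = -156034559/16896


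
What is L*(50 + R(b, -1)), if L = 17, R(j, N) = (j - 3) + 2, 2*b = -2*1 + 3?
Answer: 1683/2 ≈ 841.50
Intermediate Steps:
b = 1/2 (b = (-2*1 + 3)/2 = (-2 + 3)/2 = (1/2)*1 = 1/2 ≈ 0.50000)
R(j, N) = -1 + j (R(j, N) = (-3 + j) + 2 = -1 + j)
L*(50 + R(b, -1)) = 17*(50 + (-1 + 1/2)) = 17*(50 - 1/2) = 17*(99/2) = 1683/2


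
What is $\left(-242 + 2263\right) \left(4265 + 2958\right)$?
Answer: $14597683$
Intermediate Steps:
$\left(-242 + 2263\right) \left(4265 + 2958\right) = 2021 \cdot 7223 = 14597683$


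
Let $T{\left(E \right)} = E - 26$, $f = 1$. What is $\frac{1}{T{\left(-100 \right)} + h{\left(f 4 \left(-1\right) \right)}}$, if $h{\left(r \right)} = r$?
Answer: $- \frac{1}{130} \approx -0.0076923$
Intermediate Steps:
$T{\left(E \right)} = -26 + E$ ($T{\left(E \right)} = E - 26 = -26 + E$)
$\frac{1}{T{\left(-100 \right)} + h{\left(f 4 \left(-1\right) \right)}} = \frac{1}{\left(-26 - 100\right) + 1 \cdot 4 \left(-1\right)} = \frac{1}{-126 + 4 \left(-1\right)} = \frac{1}{-126 - 4} = \frac{1}{-130} = - \frac{1}{130}$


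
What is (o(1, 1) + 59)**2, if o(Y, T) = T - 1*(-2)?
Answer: 3844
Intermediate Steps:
o(Y, T) = 2 + T (o(Y, T) = T + 2 = 2 + T)
(o(1, 1) + 59)**2 = ((2 + 1) + 59)**2 = (3 + 59)**2 = 62**2 = 3844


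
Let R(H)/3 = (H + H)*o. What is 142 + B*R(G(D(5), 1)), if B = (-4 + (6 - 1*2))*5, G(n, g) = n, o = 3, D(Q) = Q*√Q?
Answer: 142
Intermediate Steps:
D(Q) = Q^(3/2)
R(H) = 18*H (R(H) = 3*((H + H)*3) = 3*((2*H)*3) = 3*(6*H) = 18*H)
B = 0 (B = (-4 + (6 - 2))*5 = (-4 + 4)*5 = 0*5 = 0)
142 + B*R(G(D(5), 1)) = 142 + 0*(18*5^(3/2)) = 142 + 0*(18*(5*√5)) = 142 + 0*(90*√5) = 142 + 0 = 142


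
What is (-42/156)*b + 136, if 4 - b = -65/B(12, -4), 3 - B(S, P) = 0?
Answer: 10069/78 ≈ 129.09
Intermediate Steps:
B(S, P) = 3 (B(S, P) = 3 - 1*0 = 3 + 0 = 3)
b = 77/3 (b = 4 - (-65)/3 = 4 - 1*(-65/3) = 4 + 65/3 = 77/3 ≈ 25.667)
(-42/156)*b + 136 = -42/156*(77/3) + 136 = -42*1/156*(77/3) + 136 = -7/26*77/3 + 136 = -539/78 + 136 = 10069/78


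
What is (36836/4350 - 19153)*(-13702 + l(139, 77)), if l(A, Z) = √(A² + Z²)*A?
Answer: 570542469614/2175 - 5787870623*√1010/435 ≈ -1.6054e+8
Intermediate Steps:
l(A, Z) = A*√(A² + Z²)
(36836/4350 - 19153)*(-13702 + l(139, 77)) = (36836/4350 - 19153)*(-13702 + 139*√(139² + 77²)) = (36836*(1/4350) - 19153)*(-13702 + 139*√(19321 + 5929)) = (18418/2175 - 19153)*(-13702 + 139*√25250) = -41639357*(-13702 + 139*(5*√1010))/2175 = -41639357*(-13702 + 695*√1010)/2175 = 570542469614/2175 - 5787870623*√1010/435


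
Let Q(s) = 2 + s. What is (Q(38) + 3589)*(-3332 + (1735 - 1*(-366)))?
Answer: -4467299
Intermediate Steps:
(Q(38) + 3589)*(-3332 + (1735 - 1*(-366))) = ((2 + 38) + 3589)*(-3332 + (1735 - 1*(-366))) = (40 + 3589)*(-3332 + (1735 + 366)) = 3629*(-3332 + 2101) = 3629*(-1231) = -4467299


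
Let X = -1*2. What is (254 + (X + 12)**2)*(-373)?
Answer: -132042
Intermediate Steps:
X = -2
(254 + (X + 12)**2)*(-373) = (254 + (-2 + 12)**2)*(-373) = (254 + 10**2)*(-373) = (254 + 100)*(-373) = 354*(-373) = -132042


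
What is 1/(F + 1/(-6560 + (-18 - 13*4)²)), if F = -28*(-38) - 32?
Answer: 1660/1713119 ≈ 0.00096899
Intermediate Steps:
F = 1032 (F = 1064 - 32 = 1032)
1/(F + 1/(-6560 + (-18 - 13*4)²)) = 1/(1032 + 1/(-6560 + (-18 - 13*4)²)) = 1/(1032 + 1/(-6560 + (-18 - 52)²)) = 1/(1032 + 1/(-6560 + (-70)²)) = 1/(1032 + 1/(-6560 + 4900)) = 1/(1032 + 1/(-1660)) = 1/(1032 - 1/1660) = 1/(1713119/1660) = 1660/1713119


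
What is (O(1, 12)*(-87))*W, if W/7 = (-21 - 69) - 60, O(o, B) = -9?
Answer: -822150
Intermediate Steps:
W = -1050 (W = 7*((-21 - 69) - 60) = 7*(-90 - 60) = 7*(-150) = -1050)
(O(1, 12)*(-87))*W = -9*(-87)*(-1050) = 783*(-1050) = -822150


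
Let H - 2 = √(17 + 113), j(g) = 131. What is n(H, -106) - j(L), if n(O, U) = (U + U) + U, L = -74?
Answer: -449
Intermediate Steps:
H = 2 + √130 (H = 2 + √(17 + 113) = 2 + √130 ≈ 13.402)
n(O, U) = 3*U (n(O, U) = 2*U + U = 3*U)
n(H, -106) - j(L) = 3*(-106) - 1*131 = -318 - 131 = -449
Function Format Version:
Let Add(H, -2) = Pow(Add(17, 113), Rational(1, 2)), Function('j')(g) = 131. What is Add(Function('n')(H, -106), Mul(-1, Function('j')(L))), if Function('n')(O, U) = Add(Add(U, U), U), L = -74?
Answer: -449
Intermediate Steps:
H = Add(2, Pow(130, Rational(1, 2))) (H = Add(2, Pow(Add(17, 113), Rational(1, 2))) = Add(2, Pow(130, Rational(1, 2))) ≈ 13.402)
Function('n')(O, U) = Mul(3, U) (Function('n')(O, U) = Add(Mul(2, U), U) = Mul(3, U))
Add(Function('n')(H, -106), Mul(-1, Function('j')(L))) = Add(Mul(3, -106), Mul(-1, 131)) = Add(-318, -131) = -449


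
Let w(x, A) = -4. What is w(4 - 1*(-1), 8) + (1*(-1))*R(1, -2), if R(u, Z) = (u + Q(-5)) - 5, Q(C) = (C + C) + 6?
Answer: 4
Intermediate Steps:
Q(C) = 6 + 2*C (Q(C) = 2*C + 6 = 6 + 2*C)
R(u, Z) = -9 + u (R(u, Z) = (u + (6 + 2*(-5))) - 5 = (u + (6 - 10)) - 5 = (u - 4) - 5 = (-4 + u) - 5 = -9 + u)
w(4 - 1*(-1), 8) + (1*(-1))*R(1, -2) = -4 + (1*(-1))*(-9 + 1) = -4 - 1*(-8) = -4 + 8 = 4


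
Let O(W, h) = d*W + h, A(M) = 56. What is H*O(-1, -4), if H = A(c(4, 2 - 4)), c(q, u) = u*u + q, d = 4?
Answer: -448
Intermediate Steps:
c(q, u) = q + u² (c(q, u) = u² + q = q + u²)
O(W, h) = h + 4*W (O(W, h) = 4*W + h = h + 4*W)
H = 56
H*O(-1, -4) = 56*(-4 + 4*(-1)) = 56*(-4 - 4) = 56*(-8) = -448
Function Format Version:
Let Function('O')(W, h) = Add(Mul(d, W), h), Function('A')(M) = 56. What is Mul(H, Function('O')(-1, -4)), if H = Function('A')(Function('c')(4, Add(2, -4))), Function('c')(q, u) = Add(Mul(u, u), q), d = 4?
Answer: -448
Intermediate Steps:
Function('c')(q, u) = Add(q, Pow(u, 2)) (Function('c')(q, u) = Add(Pow(u, 2), q) = Add(q, Pow(u, 2)))
Function('O')(W, h) = Add(h, Mul(4, W)) (Function('O')(W, h) = Add(Mul(4, W), h) = Add(h, Mul(4, W)))
H = 56
Mul(H, Function('O')(-1, -4)) = Mul(56, Add(-4, Mul(4, -1))) = Mul(56, Add(-4, -4)) = Mul(56, -8) = -448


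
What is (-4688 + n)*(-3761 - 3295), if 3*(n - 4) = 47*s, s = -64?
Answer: 40125120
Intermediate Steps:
n = -2996/3 (n = 4 + (47*(-64))/3 = 4 + (⅓)*(-3008) = 4 - 3008/3 = -2996/3 ≈ -998.67)
(-4688 + n)*(-3761 - 3295) = (-4688 - 2996/3)*(-3761 - 3295) = -17060/3*(-7056) = 40125120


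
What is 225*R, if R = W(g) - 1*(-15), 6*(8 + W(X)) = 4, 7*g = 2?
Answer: 1725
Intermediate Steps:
g = 2/7 (g = (⅐)*2 = 2/7 ≈ 0.28571)
W(X) = -22/3 (W(X) = -8 + (⅙)*4 = -8 + ⅔ = -22/3)
R = 23/3 (R = -22/3 - 1*(-15) = -22/3 + 15 = 23/3 ≈ 7.6667)
225*R = 225*(23/3) = 1725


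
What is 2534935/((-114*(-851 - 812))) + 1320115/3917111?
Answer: 10179891814715/742613737602 ≈ 13.708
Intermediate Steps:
2534935/((-114*(-851 - 812))) + 1320115/3917111 = 2534935/((-114*(-1663))) + 1320115*(1/3917111) = 2534935/189582 + 1320115/3917111 = 10179891814715/742613737602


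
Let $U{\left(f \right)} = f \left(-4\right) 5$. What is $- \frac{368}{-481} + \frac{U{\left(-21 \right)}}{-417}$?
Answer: $- \frac{16188}{66859} \approx -0.24212$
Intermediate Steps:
$U{\left(f \right)} = - 20 f$ ($U{\left(f \right)} = - 4 f 5 = - 20 f$)
$- \frac{368}{-481} + \frac{U{\left(-21 \right)}}{-417} = - \frac{368}{-481} + \frac{\left(-20\right) \left(-21\right)}{-417} = \left(-368\right) \left(- \frac{1}{481}\right) + 420 \left(- \frac{1}{417}\right) = \frac{368}{481} - \frac{140}{139} = - \frac{16188}{66859}$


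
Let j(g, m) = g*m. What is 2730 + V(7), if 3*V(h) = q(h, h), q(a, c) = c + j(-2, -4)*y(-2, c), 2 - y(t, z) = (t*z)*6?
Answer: 8885/3 ≈ 2961.7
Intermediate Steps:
y(t, z) = 2 - 6*t*z (y(t, z) = 2 - t*z*6 = 2 - 6*t*z)
q(a, c) = 16 + 97*c (q(a, c) = c + (-2*(-4))*(2 - 6*(-2)*c) = c + 8*(2 + 12*c) = c + (16 + 96*c) = 16 + 97*c)
V(h) = 16/3 + 97*h/3 (V(h) = (16 + 97*h)/3 = 16/3 + 97*h/3)
2730 + V(7) = 2730 + (16/3 + (97/3)*7) = 2730 + (16/3 + 679/3) = 2730 + 695/3 = 8885/3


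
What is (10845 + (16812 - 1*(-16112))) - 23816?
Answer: 19953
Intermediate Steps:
(10845 + (16812 - 1*(-16112))) - 23816 = (10845 + (16812 + 16112)) - 23816 = (10845 + 32924) - 23816 = 43769 - 23816 = 19953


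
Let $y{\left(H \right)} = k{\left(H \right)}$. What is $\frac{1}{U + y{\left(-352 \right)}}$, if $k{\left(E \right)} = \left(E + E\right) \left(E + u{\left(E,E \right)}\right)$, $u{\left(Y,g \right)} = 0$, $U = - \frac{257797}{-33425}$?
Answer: $\frac{33425}{8283240197} \approx 4.0353 \cdot 10^{-6}$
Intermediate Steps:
$U = \frac{257797}{33425}$ ($U = \left(-257797\right) \left(- \frac{1}{33425}\right) = \frac{257797}{33425} \approx 7.7127$)
$k{\left(E \right)} = 2 E^{2}$ ($k{\left(E \right)} = \left(E + E\right) \left(E + 0\right) = 2 E E = 2 E^{2}$)
$y{\left(H \right)} = 2 H^{2}$
$\frac{1}{U + y{\left(-352 \right)}} = \frac{1}{\frac{257797}{33425} + 2 \left(-352\right)^{2}} = \frac{1}{\frac{257797}{33425} + 2 \cdot 123904} = \frac{1}{\frac{257797}{33425} + 247808} = \frac{1}{\frac{8283240197}{33425}} = \frac{33425}{8283240197}$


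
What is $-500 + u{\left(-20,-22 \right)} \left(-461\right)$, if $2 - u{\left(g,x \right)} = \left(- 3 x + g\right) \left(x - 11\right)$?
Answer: $-701220$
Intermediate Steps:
$u{\left(g,x \right)} = 2 - \left(-11 + x\right) \left(g - 3 x\right)$ ($u{\left(g,x \right)} = 2 - \left(- 3 x + g\right) \left(x - 11\right) = 2 - \left(g - 3 x\right) \left(-11 + x\right) = 2 - \left(-11 + x\right) \left(g - 3 x\right)$)
$-500 + u{\left(-20,-22 \right)} \left(-461\right) = -500 + \left(2 - -726 + 3 \left(-22\right)^{2} + 11 \left(-20\right) - \left(-20\right) \left(-22\right)\right) \left(-461\right) = -500 + \left(2 + 726 + 3 \cdot 484 - 220 - 440\right) \left(-461\right) = -500 + \left(2 + 726 + 1452 - 220 - 440\right) \left(-461\right) = -500 + 1520 \left(-461\right) = -500 - 700720 = -701220$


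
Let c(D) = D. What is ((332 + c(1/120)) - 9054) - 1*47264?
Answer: -6718319/120 ≈ -55986.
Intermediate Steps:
((332 + c(1/120)) - 9054) - 1*47264 = ((332 + 1/120) - 9054) - 1*47264 = ((332 + 1/120) - 9054) - 47264 = (39841/120 - 9054) - 47264 = -1046639/120 - 47264 = -6718319/120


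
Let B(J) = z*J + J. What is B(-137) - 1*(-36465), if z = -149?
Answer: 56741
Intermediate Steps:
B(J) = -148*J (B(J) = -149*J + J = -148*J)
B(-137) - 1*(-36465) = -148*(-137) - 1*(-36465) = 20276 + 36465 = 56741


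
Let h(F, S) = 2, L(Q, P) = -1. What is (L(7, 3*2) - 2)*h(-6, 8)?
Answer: -6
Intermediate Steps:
(L(7, 3*2) - 2)*h(-6, 8) = (-1 - 2)*2 = -3*2 = -6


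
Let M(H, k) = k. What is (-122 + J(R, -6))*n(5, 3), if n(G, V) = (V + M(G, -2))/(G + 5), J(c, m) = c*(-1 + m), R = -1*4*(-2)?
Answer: -89/5 ≈ -17.800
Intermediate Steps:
R = 8 (R = -4*(-2) = 8)
n(G, V) = (-2 + V)/(5 + G) (n(G, V) = (V - 2)/(G + 5) = (-2 + V)/(5 + G))
(-122 + J(R, -6))*n(5, 3) = (-122 + 8*(-1 - 6))*((-2 + 3)/(5 + 5)) = (-122 + 8*(-7))*(1/10) = (-122 - 56)*((1/10)*1) = -178*1/10 = -89/5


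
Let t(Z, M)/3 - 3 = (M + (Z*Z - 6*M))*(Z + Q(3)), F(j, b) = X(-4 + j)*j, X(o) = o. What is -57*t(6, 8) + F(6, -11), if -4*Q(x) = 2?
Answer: 3261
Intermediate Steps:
Q(x) = -½ (Q(x) = -¼*2 = -½)
F(j, b) = j*(-4 + j) (F(j, b) = (-4 + j)*j = j*(-4 + j))
t(Z, M) = 9 + 3*(-½ + Z)*(Z² - 5*M) (t(Z, M) = 9 + 3*((M + (Z*Z - 6*M))*(Z - ½)) = 9 + 3*((M + (Z² - 6*M))*(-½ + Z)) = 9 + 3*((Z² - 5*M)*(-½ + Z)) = 9 + 3*((-½ + Z)*(Z² - 5*M)) = 9 + 3*(-½ + Z)*(Z² - 5*M))
-57*t(6, 8) + F(6, -11) = -57*(9 + 3*6³ - 3/2*6² + (15/2)*8 - 15*8*6) + 6*(-4 + 6) = -57*(9 + 3*216 - 3/2*36 + 60 - 720) + 6*2 = -57*(9 + 648 - 54 + 60 - 720) + 12 = -57*(-57) + 12 = 3249 + 12 = 3261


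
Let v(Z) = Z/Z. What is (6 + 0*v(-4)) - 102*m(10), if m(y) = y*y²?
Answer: -101994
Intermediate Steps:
v(Z) = 1
m(y) = y³
(6 + 0*v(-4)) - 102*m(10) = (6 + 0*1) - 102*10³ = (6 + 0) - 102*1000 = 6 - 102000 = -101994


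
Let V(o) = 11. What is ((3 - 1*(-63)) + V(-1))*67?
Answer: 5159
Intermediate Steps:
((3 - 1*(-63)) + V(-1))*67 = ((3 - 1*(-63)) + 11)*67 = ((3 + 63) + 11)*67 = (66 + 11)*67 = 77*67 = 5159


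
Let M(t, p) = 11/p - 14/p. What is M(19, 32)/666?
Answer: -1/7104 ≈ -0.00014077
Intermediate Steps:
M(t, p) = -3/p
M(19, 32)/666 = -3/32/666 = -3*1/32*(1/666) = -3/32*1/666 = -1/7104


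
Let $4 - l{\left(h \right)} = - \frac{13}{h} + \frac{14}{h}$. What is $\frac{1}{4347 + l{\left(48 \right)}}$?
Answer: $\frac{48}{208847} \approx 0.00022983$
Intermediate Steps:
$l{\left(h \right)} = 4 - \frac{1}{h}$ ($l{\left(h \right)} = 4 - \left(- \frac{13}{h} + \frac{14}{h}\right) = 4 - \frac{1}{h}$)
$\frac{1}{4347 + l{\left(48 \right)}} = \frac{1}{4347 + \left(4 - \frac{1}{48}\right)} = \frac{1}{4347 + \frac{191}{48}} = \frac{1}{\frac{208847}{48}} = \frac{48}{208847}$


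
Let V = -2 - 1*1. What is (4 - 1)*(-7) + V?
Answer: -24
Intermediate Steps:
V = -3 (V = -2 - 1 = -3)
(4 - 1)*(-7) + V = (4 - 1)*(-7) - 3 = 3*(-7) - 3 = -21 - 3 = -24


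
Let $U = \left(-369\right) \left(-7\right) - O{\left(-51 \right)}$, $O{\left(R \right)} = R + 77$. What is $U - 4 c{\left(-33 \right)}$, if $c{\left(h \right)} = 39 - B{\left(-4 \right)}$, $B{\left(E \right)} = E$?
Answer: $2385$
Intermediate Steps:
$O{\left(R \right)} = 77 + R$
$c{\left(h \right)} = 43$ ($c{\left(h \right)} = 39 - -4 = 39 + 4 = 43$)
$U = 2557$ ($U = \left(-369\right) \left(-7\right) - \left(77 - 51\right) = 2583 - 26 = 2557$)
$U - 4 c{\left(-33 \right)} = 2557 - 4 \cdot 43 = 2557 - 172 = 2385$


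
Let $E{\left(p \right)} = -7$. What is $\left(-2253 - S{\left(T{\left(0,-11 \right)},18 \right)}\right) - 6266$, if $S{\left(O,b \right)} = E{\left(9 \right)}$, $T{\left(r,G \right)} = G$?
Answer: $-8512$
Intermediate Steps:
$S{\left(O,b \right)} = -7$
$\left(-2253 - S{\left(T{\left(0,-11 \right)},18 \right)}\right) - 6266 = \left(-2253 - -7\right) - 6266 = \left(-2253 + 7\right) - 6266 = -2246 - 6266 = -8512$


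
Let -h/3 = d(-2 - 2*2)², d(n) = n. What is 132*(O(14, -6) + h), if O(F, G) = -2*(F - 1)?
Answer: -17688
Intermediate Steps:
h = -108 (h = -3*(-2 - 2*2)² = -3*(-2 - 4)² = -3*(-6)² = -3*36 = -108)
O(F, G) = 2 - 2*F (O(F, G) = -2*(-1 + F) = 2 - 2*F)
132*(O(14, -6) + h) = 132*((2 - 2*14) - 108) = 132*((2 - 28) - 108) = 132*(-26 - 108) = 132*(-134) = -17688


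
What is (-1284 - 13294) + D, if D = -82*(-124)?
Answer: -4410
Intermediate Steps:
D = 10168
(-1284 - 13294) + D = (-1284 - 13294) + 10168 = -14578 + 10168 = -4410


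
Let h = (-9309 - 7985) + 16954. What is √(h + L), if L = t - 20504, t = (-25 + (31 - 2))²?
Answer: 2*I*√5207 ≈ 144.32*I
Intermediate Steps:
t = 16 (t = (-25 + 29)² = 4² = 16)
L = -20488 (L = 16 - 20504 = -20488)
h = -340 (h = -17294 + 16954 = -340)
√(h + L) = √(-340 - 20488) = √(-20828) = 2*I*√5207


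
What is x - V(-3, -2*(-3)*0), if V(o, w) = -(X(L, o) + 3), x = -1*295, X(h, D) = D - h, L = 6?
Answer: -301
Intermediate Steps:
x = -295
V(o, w) = 3 - o (V(o, w) = -((o - 1*6) + 3) = -((o - 6) + 3) = -((-6 + o) + 3) = -(-3 + o) = 3 - o)
x - V(-3, -2*(-3)*0) = -295 - (3 - 1*(-3)) = -295 - (3 + 3) = -295 - 1*6 = -295 - 6 = -301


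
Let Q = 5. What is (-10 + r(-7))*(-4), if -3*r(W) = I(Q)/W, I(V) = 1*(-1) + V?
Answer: 824/21 ≈ 39.238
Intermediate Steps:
I(V) = -1 + V
r(W) = -4/(3*W) (r(W) = -(-1 + 5)/(3*W) = -4/(3*W))
(-10 + r(-7))*(-4) = (-10 - 4/3/(-7))*(-4) = (-10 - 4/3*(-⅐))*(-4) = (-10 + 4/21)*(-4) = -206/21*(-4) = 824/21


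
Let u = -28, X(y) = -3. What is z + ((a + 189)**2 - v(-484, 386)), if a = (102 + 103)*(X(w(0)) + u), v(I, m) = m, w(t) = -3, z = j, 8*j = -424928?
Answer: 37966054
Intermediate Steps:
j = -53116 (j = (1/8)*(-424928) = -53116)
z = -53116
a = -6355 (a = (102 + 103)*(-3 - 28) = 205*(-31) = -6355)
z + ((a + 189)**2 - v(-484, 386)) = -53116 + ((-6355 + 189)**2 - 1*386) = -53116 + ((-6166)**2 - 386) = -53116 + (38019556 - 386) = -53116 + 38019170 = 37966054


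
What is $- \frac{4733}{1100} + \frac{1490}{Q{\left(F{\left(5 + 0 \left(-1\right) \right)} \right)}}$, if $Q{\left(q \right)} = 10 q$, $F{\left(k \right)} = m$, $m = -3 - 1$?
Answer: $- \frac{11427}{275} \approx -41.553$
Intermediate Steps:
$m = -4$
$F{\left(k \right)} = -4$
$- \frac{4733}{1100} + \frac{1490}{Q{\left(F{\left(5 + 0 \left(-1\right) \right)} \right)}} = - \frac{4733}{1100} + \frac{1490}{10 \left(-4\right)} = \left(-4733\right) \frac{1}{1100} + \frac{1490}{-40} = - \frac{4733}{1100} + 1490 \left(- \frac{1}{40}\right) = - \frac{4733}{1100} - \frac{149}{4} = - \frac{11427}{275}$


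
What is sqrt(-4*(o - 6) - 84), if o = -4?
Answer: 2*I*sqrt(11) ≈ 6.6332*I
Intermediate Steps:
sqrt(-4*(o - 6) - 84) = sqrt(-4*(-4 - 6) - 84) = sqrt(-4*(-10) - 84) = sqrt(40 - 84) = sqrt(-44) = 2*I*sqrt(11)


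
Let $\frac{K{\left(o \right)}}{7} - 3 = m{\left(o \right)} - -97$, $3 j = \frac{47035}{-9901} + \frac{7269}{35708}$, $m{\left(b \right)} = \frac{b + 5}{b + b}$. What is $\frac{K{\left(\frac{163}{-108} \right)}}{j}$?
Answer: $- \frac{17088416355726}{37433075999} \approx -456.51$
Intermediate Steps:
$m{\left(b \right)} = \frac{5 + b}{2 b}$
$j = - \frac{1607555411}{1060634724}$ ($j = \frac{\frac{47035}{-9901} + \frac{7269}{35708}}{3} = \frac{47035 \left(- \frac{1}{9901}\right) + 7269 \cdot \frac{1}{35708}}{3} = \frac{- \frac{47035}{9901} + \frac{7269}{35708}}{3} = \frac{1}{3} \left(- \frac{1607555411}{353544908}\right) = - \frac{1607555411}{1060634724} \approx -1.5157$)
$K{\left(o \right)} = 700 + \frac{7 \left(5 + o\right)}{2 o}$ ($K{\left(o \right)} = 21 + 7 \left(\frac{5 + o}{2 o} - -97\right) = 21 + 7 \left(\frac{5 + o}{2 o} + 97\right) = 21 + 7 \left(97 + \frac{5 + o}{2 o}\right) = 21 + \left(679 + \frac{7 \left(5 + o\right)}{2 o}\right) = 700 + \frac{7 \left(5 + o\right)}{2 o}$)
$\frac{K{\left(\frac{163}{-108} \right)}}{j} = \frac{\frac{7}{2} \frac{1}{163 \frac{1}{-108}} \left(5 + 201 \frac{163}{-108}\right)}{- \frac{1607555411}{1060634724}} = \frac{7 \left(5 + 201 \cdot 163 \left(- \frac{1}{108}\right)\right)}{2 \cdot 163 \left(- \frac{1}{108}\right)} \left(- \frac{1060634724}{1607555411}\right) = \frac{7 \left(5 + 201 \left(- \frac{163}{108}\right)\right)}{2 \left(- \frac{163}{108}\right)} \left(- \frac{1060634724}{1607555411}\right) = \frac{7}{2} \left(- \frac{108}{163}\right) \left(5 - \frac{10921}{36}\right) \left(- \frac{1060634724}{1607555411}\right) = \frac{7}{2} \left(- \frac{108}{163}\right) \left(- \frac{10741}{36}\right) \left(- \frac{1060634724}{1607555411}\right) = \frac{225561}{326} \left(- \frac{1060634724}{1607555411}\right) = - \frac{17088416355726}{37433075999}$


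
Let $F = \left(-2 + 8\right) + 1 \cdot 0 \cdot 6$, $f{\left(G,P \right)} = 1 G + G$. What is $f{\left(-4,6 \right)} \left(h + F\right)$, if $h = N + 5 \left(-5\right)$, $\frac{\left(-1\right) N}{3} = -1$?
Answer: $128$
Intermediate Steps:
$N = 3$ ($N = \left(-3\right) \left(-1\right) = 3$)
$f{\left(G,P \right)} = 2 G$ ($f{\left(G,P \right)} = G + G = 2 G$)
$F = 6$ ($F = 6 + 0 \cdot 6 = 6 + 0 = 6$)
$h = -22$ ($h = 3 + 5 \left(-5\right) = 3 - 25 = -22$)
$f{\left(-4,6 \right)} \left(h + F\right) = 2 \left(-4\right) \left(-22 + 6\right) = \left(-8\right) \left(-16\right) = 128$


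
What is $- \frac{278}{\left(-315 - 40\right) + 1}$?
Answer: $\frac{139}{177} \approx 0.78531$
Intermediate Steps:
$- \frac{278}{\left(-315 - 40\right) + 1} = - \frac{278}{-355 + 1} = - \frac{278}{-354} = \left(-278\right) \left(- \frac{1}{354}\right) = \frac{139}{177}$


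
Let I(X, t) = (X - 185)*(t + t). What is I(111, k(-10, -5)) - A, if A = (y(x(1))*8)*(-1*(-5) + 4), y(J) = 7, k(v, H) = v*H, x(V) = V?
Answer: -7904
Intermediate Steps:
k(v, H) = H*v
I(X, t) = 2*t*(-185 + X) (I(X, t) = (-185 + X)*(2*t) = 2*t*(-185 + X))
A = 504 (A = (7*8)*(-1*(-5) + 4) = 56*(5 + 4) = 56*9 = 504)
I(111, k(-10, -5)) - A = 2*(-5*(-10))*(-185 + 111) - 1*504 = 2*50*(-74) - 504 = -7400 - 504 = -7904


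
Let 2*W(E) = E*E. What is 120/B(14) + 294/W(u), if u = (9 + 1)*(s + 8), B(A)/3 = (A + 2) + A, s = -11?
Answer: 149/75 ≈ 1.9867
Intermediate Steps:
B(A) = 6 + 6*A (B(A) = 3*((A + 2) + A) = 3*((2 + A) + A) = 3*(2 + 2*A) = 6 + 6*A)
u = -30 (u = (9 + 1)*(-11 + 8) = 10*(-3) = -30)
W(E) = E²/2 (W(E) = (E*E)/2 = E²/2)
120/B(14) + 294/W(u) = 120/(6 + 6*14) + 294/(((½)*(-30)²)) = 120/(6 + 84) + 294/(((½)*900)) = 120/90 + 294/450 = 120*(1/90) + 294*(1/450) = 4/3 + 49/75 = 149/75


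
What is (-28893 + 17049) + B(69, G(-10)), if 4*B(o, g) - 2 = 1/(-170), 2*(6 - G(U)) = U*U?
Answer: -8053581/680 ≈ -11844.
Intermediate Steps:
G(U) = 6 - U²/2 (G(U) = 6 - U*U/2 = 6 - U²/2)
B(o, g) = 339/680 (B(o, g) = ½ + (¼)/(-170) = ½ + (¼)*(-1/170) = ½ - 1/680 = 339/680)
(-28893 + 17049) + B(69, G(-10)) = (-28893 + 17049) + 339/680 = -11844 + 339/680 = -8053581/680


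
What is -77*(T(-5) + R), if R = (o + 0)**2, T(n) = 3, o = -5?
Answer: -2156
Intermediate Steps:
R = 25 (R = (-5 + 0)**2 = (-5)**2 = 25)
-77*(T(-5) + R) = -77*(3 + 25) = -77*28 = -2156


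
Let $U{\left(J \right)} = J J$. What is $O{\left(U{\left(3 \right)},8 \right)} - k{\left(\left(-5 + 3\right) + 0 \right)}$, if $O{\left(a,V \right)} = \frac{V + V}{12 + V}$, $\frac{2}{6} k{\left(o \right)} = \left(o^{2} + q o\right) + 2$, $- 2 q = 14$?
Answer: $- \frac{296}{5} \approx -59.2$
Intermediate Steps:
$q = -7$ ($q = \left(- \frac{1}{2}\right) 14 = -7$)
$k{\left(o \right)} = 6 - 21 o + 3 o^{2}$ ($k{\left(o \right)} = 3 \left(\left(o^{2} - 7 o\right) + 2\right) = 3 \left(2 + o^{2} - 7 o\right) = 6 - 21 o + 3 o^{2}$)
$U{\left(J \right)} = J^{2}$
$O{\left(a,V \right)} = \frac{2 V}{12 + V}$
$O{\left(U{\left(3 \right)},8 \right)} - k{\left(\left(-5 + 3\right) + 0 \right)} = 2 \cdot 8 \frac{1}{12 + 8} - \left(6 - 21 \left(\left(-5 + 3\right) + 0\right) + 3 \left(\left(-5 + 3\right) + 0\right)^{2}\right) = 2 \cdot 8 \cdot \frac{1}{20} - \left(6 - 21 \left(-2 + 0\right) + 3 \left(-2 + 0\right)^{2}\right) = 2 \cdot 8 \cdot \frac{1}{20} - \left(6 - -42 + 3 \left(-2\right)^{2}\right) = \frac{4}{5} - \left(6 + 42 + 3 \cdot 4\right) = \frac{4}{5} - \left(6 + 42 + 12\right) = \frac{4}{5} - 60 = - \frac{296}{5}$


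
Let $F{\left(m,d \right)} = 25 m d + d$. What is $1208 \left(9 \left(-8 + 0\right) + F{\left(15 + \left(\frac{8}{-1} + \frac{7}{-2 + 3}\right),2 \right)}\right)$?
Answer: $761040$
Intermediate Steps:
$F{\left(m,d \right)} = d + 25 d m$ ($F{\left(m,d \right)} = 25 d m + d = d + 25 d m$)
$1208 \left(9 \left(-8 + 0\right) + F{\left(15 + \left(\frac{8}{-1} + \frac{7}{-2 + 3}\right),2 \right)}\right) = 1208 \left(9 \left(-8 + 0\right) + 2 \left(1 + 25 \left(15 + \left(\frac{8}{-1} + \frac{7}{-2 + 3}\right)\right)\right)\right) = 1208 \left(9 \left(-8\right) + 2 \left(1 + 25 \left(15 + \left(8 \left(-1\right) + \frac{7}{1}\right)\right)\right)\right) = 1208 \left(-72 + 2 \left(1 + 25 \left(15 + \left(-8 + 7 \cdot 1\right)\right)\right)\right) = 1208 \left(-72 + 2 \left(1 + 25 \left(15 + \left(-8 + 7\right)\right)\right)\right) = 1208 \left(-72 + 2 \left(1 + 25 \left(15 - 1\right)\right)\right) = 1208 \left(-72 + 2 \left(1 + 25 \cdot 14\right)\right) = 1208 \left(-72 + 2 \left(1 + 350\right)\right) = 1208 \left(-72 + 2 \cdot 351\right) = 1208 \left(-72 + 702\right) = 1208 \cdot 630 = 761040$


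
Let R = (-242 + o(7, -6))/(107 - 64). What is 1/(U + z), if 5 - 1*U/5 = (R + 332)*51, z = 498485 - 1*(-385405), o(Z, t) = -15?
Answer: 43/34433500 ≈ 1.2488e-6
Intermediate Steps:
z = 883890 (z = 498485 + 385405 = 883890)
R = -257/43 (R = (-242 - 15)/(107 - 64) = -257/43 ≈ -5.9767)
U = -3573770/43 (U = 25 - 5*(-257/43 + 332)*51 = 25 - 70095*51/43 = 25 - 5*714969/43 = 25 - 3574845/43 = -3573770/43 ≈ -83111.)
1/(U + z) = 1/(-3573770/43 + 883890) = 1/(34433500/43) = 43/34433500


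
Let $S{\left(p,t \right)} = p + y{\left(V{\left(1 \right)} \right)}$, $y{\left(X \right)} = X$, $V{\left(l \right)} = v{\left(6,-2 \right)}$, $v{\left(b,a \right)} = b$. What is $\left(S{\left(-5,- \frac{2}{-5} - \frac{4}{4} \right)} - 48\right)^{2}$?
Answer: $2209$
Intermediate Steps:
$V{\left(l \right)} = 6$
$S{\left(p,t \right)} = 6 + p$ ($S{\left(p,t \right)} = p + 6 = 6 + p$)
$\left(S{\left(-5,- \frac{2}{-5} - \frac{4}{4} \right)} - 48\right)^{2} = \left(\left(6 - 5\right) - 48\right)^{2} = \left(1 - 48\right)^{2} = \left(-47\right)^{2} = 2209$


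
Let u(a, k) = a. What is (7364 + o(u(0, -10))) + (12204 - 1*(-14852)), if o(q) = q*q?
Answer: 34420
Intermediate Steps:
o(q) = q²
(7364 + o(u(0, -10))) + (12204 - 1*(-14852)) = (7364 + 0²) + (12204 - 1*(-14852)) = (7364 + 0) + (12204 + 14852) = 7364 + 27056 = 34420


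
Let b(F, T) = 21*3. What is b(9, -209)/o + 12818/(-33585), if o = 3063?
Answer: -12381893/34290285 ≈ -0.36109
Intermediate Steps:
b(F, T) = 63
b(9, -209)/o + 12818/(-33585) = 63/3063 + 12818/(-33585) = 63*(1/3063) + 12818*(-1/33585) = 21/1021 - 12818/33585 = -12381893/34290285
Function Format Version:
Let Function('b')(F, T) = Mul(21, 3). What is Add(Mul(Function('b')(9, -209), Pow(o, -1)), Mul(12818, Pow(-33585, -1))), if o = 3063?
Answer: Rational(-12381893, 34290285) ≈ -0.36109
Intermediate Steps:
Function('b')(F, T) = 63
Add(Mul(Function('b')(9, -209), Pow(o, -1)), Mul(12818, Pow(-33585, -1))) = Add(Mul(63, Pow(3063, -1)), Mul(12818, Pow(-33585, -1))) = Add(Mul(63, Rational(1, 3063)), Mul(12818, Rational(-1, 33585))) = Add(Rational(21, 1021), Rational(-12818, 33585)) = Rational(-12381893, 34290285)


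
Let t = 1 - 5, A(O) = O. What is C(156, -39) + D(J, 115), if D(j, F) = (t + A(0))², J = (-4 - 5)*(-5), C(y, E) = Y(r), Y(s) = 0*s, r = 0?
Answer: 16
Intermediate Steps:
Y(s) = 0
C(y, E) = 0
t = -4
J = 45 (J = -9*(-5) = 45)
D(j, F) = 16 (D(j, F) = (-4 + 0)² = (-4)² = 16)
C(156, -39) + D(J, 115) = 0 + 16 = 16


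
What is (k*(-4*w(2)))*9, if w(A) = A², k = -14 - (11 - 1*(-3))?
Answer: 4032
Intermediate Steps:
k = -28 (k = -14 - (11 + 3) = -14 - 1*14 = -14 - 14 = -28)
(k*(-4*w(2)))*9 = -(-112)*2²*9 = -(-112)*4*9 = -28*(-16)*9 = 448*9 = 4032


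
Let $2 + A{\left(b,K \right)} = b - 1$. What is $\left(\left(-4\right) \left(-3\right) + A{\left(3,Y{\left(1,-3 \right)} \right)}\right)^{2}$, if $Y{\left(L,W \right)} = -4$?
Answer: $144$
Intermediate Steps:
$A{\left(b,K \right)} = -3 + b$ ($A{\left(b,K \right)} = -2 + \left(b - 1\right) = -2 + \left(-1 + b\right) = -3 + b$)
$\left(\left(-4\right) \left(-3\right) + A{\left(3,Y{\left(1,-3 \right)} \right)}\right)^{2} = \left(\left(-4\right) \left(-3\right) + \left(-3 + 3\right)\right)^{2} = \left(12 + 0\right)^{2} = 12^{2} = 144$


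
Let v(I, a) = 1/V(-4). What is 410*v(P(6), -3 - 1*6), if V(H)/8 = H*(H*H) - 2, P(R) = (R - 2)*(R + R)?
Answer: -205/264 ≈ -0.77652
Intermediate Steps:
P(R) = 2*R*(-2 + R) (P(R) = (-2 + R)*(2*R) = 2*R*(-2 + R))
V(H) = -16 + 8*H**3 (V(H) = 8*(H*(H*H) - 2) = 8*(H*H**2 - 2) = 8*(H**3 - 2) = 8*(-2 + H**3) = -16 + 8*H**3)
v(I, a) = -1/528 (v(I, a) = 1/(-16 + 8*(-4)**3) = 1/(-16 + 8*(-64)) = 1/(-16 - 512) = 1/(-528) = -1/528)
410*v(P(6), -3 - 1*6) = 410*(-1/528) = -205/264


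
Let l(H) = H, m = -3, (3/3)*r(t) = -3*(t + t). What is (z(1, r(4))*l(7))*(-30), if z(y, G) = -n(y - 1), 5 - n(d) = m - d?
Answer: 1680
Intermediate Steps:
r(t) = -6*t (r(t) = -3*(t + t) = -6*t)
n(d) = 8 + d (n(d) = 5 - (-3 - d) = 5 + (3 + d) = 8 + d)
z(y, G) = -7 - y (z(y, G) = -(8 + (y - 1)) = -(8 + (-1 + y)) = -(7 + y) = -7 - y)
(z(1, r(4))*l(7))*(-30) = ((-7 - 1*1)*7)*(-30) = ((-7 - 1)*7)*(-30) = -8*7*(-30) = -56*(-30) = 1680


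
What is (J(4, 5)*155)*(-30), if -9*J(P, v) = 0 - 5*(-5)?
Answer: 38750/3 ≈ 12917.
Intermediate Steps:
J(P, v) = -25/9 (J(P, v) = -(0 - 5*(-5))/9 = -(0 + 25)/9 = -⅑*25 = -25/9)
(J(4, 5)*155)*(-30) = -25/9*155*(-30) = -3875/9*(-30) = 38750/3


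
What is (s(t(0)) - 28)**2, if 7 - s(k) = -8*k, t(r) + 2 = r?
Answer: 1369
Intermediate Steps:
t(r) = -2 + r
s(k) = 7 + 8*k (s(k) = 7 - (-8)*k = 7 + 8*k)
(s(t(0)) - 28)**2 = ((7 + 8*(-2 + 0)) - 28)**2 = ((7 + 8*(-2)) - 28)**2 = ((7 - 16) - 28)**2 = (-9 - 28)**2 = (-37)**2 = 1369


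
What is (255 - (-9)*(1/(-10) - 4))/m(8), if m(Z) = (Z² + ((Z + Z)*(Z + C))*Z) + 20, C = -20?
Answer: -727/4840 ≈ -0.15021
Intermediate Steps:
m(Z) = 20 + Z² + 2*Z²*(-20 + Z) (m(Z) = (Z² + ((Z + Z)*(Z - 20))*Z) + 20 = (Z² + ((2*Z)*(-20 + Z))*Z) + 20 = (Z² + (2*Z*(-20 + Z))*Z) + 20 = (Z² + 2*Z²*(-20 + Z)) + 20 = 20 + Z² + 2*Z²*(-20 + Z))
(255 - (-9)*(1/(-10) - 4))/m(8) = (255 - (-9)*(1/(-10) - 4))/(20 - 39*8² + 2*8³) = (255 - (-9)*(-⅒ - 4))/(20 - 39*64 + 2*512) = (255 - (-9)*(-41)/10)/(20 - 2496 + 1024) = (255 - 1*369/10)/(-1452) = (255 - 369/10)*(-1/1452) = (2181/10)*(-1/1452) = -727/4840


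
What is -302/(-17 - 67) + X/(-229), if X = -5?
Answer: 34789/9618 ≈ 3.6171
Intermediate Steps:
-302/(-17 - 67) + X/(-229) = -302/(-17 - 67) - 5/(-229) = -302/(-84) - 5*(-1/229) = -302*(-1/84) + 5/229 = 151/42 + 5/229 = 34789/9618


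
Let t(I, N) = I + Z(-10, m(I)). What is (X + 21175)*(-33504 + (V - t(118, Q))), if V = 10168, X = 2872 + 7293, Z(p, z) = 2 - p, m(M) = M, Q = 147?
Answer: -735424440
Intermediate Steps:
t(I, N) = 12 + I (t(I, N) = I + (2 - 1*(-10)) = I + (2 + 10) = I + 12 = 12 + I)
X = 10165
(X + 21175)*(-33504 + (V - t(118, Q))) = (10165 + 21175)*(-33504 + (10168 - (12 + 118))) = 31340*(-33504 + (10168 - 1*130)) = 31340*(-33504 + (10168 - 130)) = 31340*(-33504 + 10038) = 31340*(-23466) = -735424440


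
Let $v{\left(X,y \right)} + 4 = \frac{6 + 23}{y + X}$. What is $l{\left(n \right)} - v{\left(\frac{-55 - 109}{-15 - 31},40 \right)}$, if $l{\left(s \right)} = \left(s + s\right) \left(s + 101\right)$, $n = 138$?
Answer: $\frac{66099269}{1002} \approx 65967.0$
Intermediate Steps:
$l{\left(s \right)} = 2 s \left(101 + s\right)$
$v{\left(X,y \right)} = -4 + \frac{29}{X + y}$ ($v{\left(X,y \right)} = -4 + \frac{6 + 23}{y + X} = -4 + \frac{29}{X + y}$)
$l{\left(n \right)} - v{\left(\frac{-55 - 109}{-15 - 31},40 \right)} = 2 \cdot 138 \left(101 + 138\right) - \frac{29 - 4 \frac{-55 - 109}{-15 - 31} - 160}{\frac{-55 - 109}{-15 - 31} + 40} = 2 \cdot 138 \cdot 239 - \frac{29 - 4 \left(- \frac{164}{-46}\right) - 160}{- \frac{164}{-46} + 40} = 65964 - \frac{29 - 4 \left(\left(-164\right) \left(- \frac{1}{46}\right)\right) - 160}{\left(-164\right) \left(- \frac{1}{46}\right) + 40} = 65964 - \frac{29 - \frac{328}{23} - 160}{\frac{82}{23} + 40} = 65964 - \frac{29 - \frac{328}{23} - 160}{\frac{1002}{23}} = 65964 - \frac{23}{1002} \left(- \frac{3341}{23}\right) = 65964 - - \frac{3341}{1002} = 65964 + \frac{3341}{1002} = \frac{66099269}{1002}$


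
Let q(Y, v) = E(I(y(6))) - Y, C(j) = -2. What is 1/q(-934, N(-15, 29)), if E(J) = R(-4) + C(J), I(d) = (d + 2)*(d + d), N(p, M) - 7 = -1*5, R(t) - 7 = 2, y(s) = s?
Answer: 1/941 ≈ 0.0010627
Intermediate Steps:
R(t) = 9 (R(t) = 7 + 2 = 9)
N(p, M) = 2 (N(p, M) = 7 - 1*5 = 7 - 5 = 2)
I(d) = 2*d*(2 + d) (I(d) = (2 + d)*(2*d) = 2*d*(2 + d))
E(J) = 7 (E(J) = 9 - 2 = 7)
q(Y, v) = 7 - Y
1/q(-934, N(-15, 29)) = 1/(7 - 1*(-934)) = 1/(7 + 934) = 1/941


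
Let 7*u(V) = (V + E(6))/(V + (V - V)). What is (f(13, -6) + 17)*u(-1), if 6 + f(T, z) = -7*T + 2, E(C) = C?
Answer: 390/7 ≈ 55.714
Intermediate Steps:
f(T, z) = -4 - 7*T (f(T, z) = -6 + (-7*T + 2) = -6 + (2 - 7*T) = -4 - 7*T)
u(V) = (6 + V)/(7*V) (u(V) = ((V + 6)/(V + (V - V)))/7 = ((6 + V)/(V + 0))/7 = ((6 + V)/V)/7 = (6 + V)/(7*V))
(f(13, -6) + 17)*u(-1) = ((-4 - 7*13) + 17)*((1/7)*(6 - 1)/(-1)) = ((-4 - 91) + 17)*((1/7)*(-1)*5) = (-95 + 17)*(-5/7) = -78*(-5/7) = 390/7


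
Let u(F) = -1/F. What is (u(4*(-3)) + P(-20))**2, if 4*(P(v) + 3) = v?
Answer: 9025/144 ≈ 62.674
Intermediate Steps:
P(v) = -3 + v/4
(u(4*(-3)) + P(-20))**2 = (-1/(4*(-3)) + (-3 + (1/4)*(-20)))**2 = (-1/(-12) + (-3 - 5))**2 = (-1*(-1/12) - 8)**2 = (1/12 - 8)**2 = (-95/12)**2 = 9025/144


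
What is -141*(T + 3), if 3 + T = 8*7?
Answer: -7896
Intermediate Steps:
T = 53 (T = -3 + 8*7 = -3 + 56 = 53)
-141*(T + 3) = -141*(53 + 3) = -141*56 = -7896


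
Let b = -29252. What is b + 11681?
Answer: -17571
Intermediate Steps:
b + 11681 = -29252 + 11681 = -17571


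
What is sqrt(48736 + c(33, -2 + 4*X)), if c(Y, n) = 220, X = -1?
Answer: 2*sqrt(12239) ≈ 221.26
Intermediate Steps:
sqrt(48736 + c(33, -2 + 4*X)) = sqrt(48736 + 220) = sqrt(48956) = 2*sqrt(12239)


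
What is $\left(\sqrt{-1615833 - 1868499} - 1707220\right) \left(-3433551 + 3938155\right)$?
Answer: $-861470040880 + 3027624 i \sqrt{96787} \approx -8.6147 \cdot 10^{11} + 9.4191 \cdot 10^{8} i$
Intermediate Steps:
$\left(\sqrt{-1615833 - 1868499} - 1707220\right) \left(-3433551 + 3938155\right) = \left(\sqrt{-3484332} - 1707220\right) 504604 = \left(6 i \sqrt{96787} - 1707220\right) 504604 = \left(-1707220 + 6 i \sqrt{96787}\right) 504604 = -861470040880 + 3027624 i \sqrt{96787}$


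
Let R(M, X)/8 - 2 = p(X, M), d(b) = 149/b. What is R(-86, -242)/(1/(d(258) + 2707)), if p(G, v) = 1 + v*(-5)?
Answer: 1209897260/129 ≈ 9.3790e+6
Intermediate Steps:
p(G, v) = 1 - 5*v
R(M, X) = 24 - 40*M (R(M, X) = 16 + 8*(1 - 5*M) = 16 + (8 - 40*M) = 24 - 40*M)
R(-86, -242)/(1/(d(258) + 2707)) = (24 - 40*(-86))/(1/(149/258 + 2707)) = (24 + 3440)/(1/(149*(1/258) + 2707)) = 3464/(1/(149/258 + 2707)) = 3464/(1/(698555/258)) = 3464/(258/698555) = 3464*(698555/258) = 1209897260/129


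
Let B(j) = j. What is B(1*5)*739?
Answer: 3695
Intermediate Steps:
B(1*5)*739 = (1*5)*739 = 5*739 = 3695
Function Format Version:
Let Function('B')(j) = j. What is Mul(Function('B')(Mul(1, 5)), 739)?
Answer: 3695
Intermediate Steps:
Mul(Function('B')(Mul(1, 5)), 739) = Mul(Mul(1, 5), 739) = Mul(5, 739) = 3695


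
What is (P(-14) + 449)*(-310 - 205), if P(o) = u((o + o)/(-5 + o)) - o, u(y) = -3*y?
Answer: -4487195/19 ≈ -2.3617e+5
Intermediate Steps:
P(o) = -o - 6*o/(-5 + o) (P(o) = -3*(o + o)/(-5 + o) - o = -3*2*o/(-5 + o) - o = -6*o/(-5 + o) - o = -o - 6*o/(-5 + o))
(P(-14) + 449)*(-310 - 205) = (-14*(-1 - 1*(-14))/(-5 - 14) + 449)*(-310 - 205) = (-14*(-1 + 14)/(-19) + 449)*(-515) = (-14*(-1/19)*13 + 449)*(-515) = (182/19 + 449)*(-515) = (8713/19)*(-515) = -4487195/19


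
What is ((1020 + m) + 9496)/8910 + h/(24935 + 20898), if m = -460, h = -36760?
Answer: 22227508/68062005 ≈ 0.32658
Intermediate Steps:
((1020 + m) + 9496)/8910 + h/(24935 + 20898) = ((1020 - 460) + 9496)/8910 - 36760/(24935 + 20898) = (560 + 9496)*(1/8910) - 36760/45833 = 10056*(1/8910) - 36760*1/45833 = 1676/1485 - 36760/45833 = 22227508/68062005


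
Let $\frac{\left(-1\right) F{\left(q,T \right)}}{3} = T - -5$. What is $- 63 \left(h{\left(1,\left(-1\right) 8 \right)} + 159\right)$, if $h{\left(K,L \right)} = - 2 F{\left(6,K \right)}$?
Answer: $-12285$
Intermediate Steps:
$F{\left(q,T \right)} = -15 - 3 T$ ($F{\left(q,T \right)} = - 3 \left(T - -5\right) = - 3 \left(T + 5\right) = - 3 \left(5 + T\right) = -15 - 3 T$)
$h{\left(K,L \right)} = 30 + 6 K$ ($h{\left(K,L \right)} = - 2 \left(-15 - 3 K\right) = 30 + 6 K$)
$- 63 \left(h{\left(1,\left(-1\right) 8 \right)} + 159\right) = - 63 \left(\left(30 + 6 \cdot 1\right) + 159\right) = - 63 \left(\left(30 + 6\right) + 159\right) = - 63 \left(36 + 159\right) = \left(-63\right) 195 = -12285$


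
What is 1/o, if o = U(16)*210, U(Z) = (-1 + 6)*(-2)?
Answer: -1/2100 ≈ -0.00047619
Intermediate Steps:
U(Z) = -10 (U(Z) = 5*(-2) = -10)
o = -2100 (o = -10*210 = -2100)
1/o = 1/(-2100) = -1/2100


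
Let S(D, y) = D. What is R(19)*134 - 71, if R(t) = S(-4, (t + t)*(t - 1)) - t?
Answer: -3153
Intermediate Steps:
R(t) = -4 - t
R(19)*134 - 71 = (-4 - 1*19)*134 - 71 = (-4 - 19)*134 - 71 = -23*134 - 71 = -3082 - 71 = -3153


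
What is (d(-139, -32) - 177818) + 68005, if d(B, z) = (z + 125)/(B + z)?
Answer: -6259372/57 ≈ -1.0981e+5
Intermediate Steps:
d(B, z) = (125 + z)/(B + z)
(d(-139, -32) - 177818) + 68005 = ((125 - 32)/(-139 - 32) - 177818) + 68005 = (93/(-171) - 177818) + 68005 = (-1/171*93 - 177818) + 68005 = (-31/57 - 177818) + 68005 = -10135657/57 + 68005 = -6259372/57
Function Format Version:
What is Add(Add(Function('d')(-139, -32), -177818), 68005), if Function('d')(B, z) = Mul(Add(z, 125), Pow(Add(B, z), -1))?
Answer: Rational(-6259372, 57) ≈ -1.0981e+5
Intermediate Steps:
Function('d')(B, z) = Mul(Pow(Add(B, z), -1), Add(125, z)) (Function('d')(B, z) = Mul(Add(125, z), Pow(Add(B, z), -1)) = Mul(Pow(Add(B, z), -1), Add(125, z)))
Add(Add(Function('d')(-139, -32), -177818), 68005) = Add(Add(Mul(Pow(Add(-139, -32), -1), Add(125, -32)), -177818), 68005) = Add(Add(Mul(Pow(-171, -1), 93), -177818), 68005) = Add(Add(Mul(Rational(-1, 171), 93), -177818), 68005) = Add(Add(Rational(-31, 57), -177818), 68005) = Add(Rational(-10135657, 57), 68005) = Rational(-6259372, 57)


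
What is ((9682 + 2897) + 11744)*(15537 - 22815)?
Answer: -177022794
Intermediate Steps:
((9682 + 2897) + 11744)*(15537 - 22815) = (12579 + 11744)*(-7278) = 24323*(-7278) = -177022794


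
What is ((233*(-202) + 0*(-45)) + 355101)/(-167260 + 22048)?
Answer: -308035/145212 ≈ -2.1213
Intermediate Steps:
((233*(-202) + 0*(-45)) + 355101)/(-167260 + 22048) = ((-47066 + 0) + 355101)/(-145212) = (-47066 + 355101)*(-1/145212) = 308035*(-1/145212) = -308035/145212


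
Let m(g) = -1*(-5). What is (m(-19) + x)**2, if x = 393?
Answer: 158404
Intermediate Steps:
m(g) = 5
(m(-19) + x)**2 = (5 + 393)**2 = 398**2 = 158404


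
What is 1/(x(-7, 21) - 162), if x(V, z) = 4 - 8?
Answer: -1/166 ≈ -0.0060241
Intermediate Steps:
x(V, z) = -4
1/(x(-7, 21) - 162) = 1/(-4 - 162) = 1/(-166) = -1/166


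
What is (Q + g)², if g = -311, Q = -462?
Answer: 597529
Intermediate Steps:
(Q + g)² = (-462 - 311)² = (-773)² = 597529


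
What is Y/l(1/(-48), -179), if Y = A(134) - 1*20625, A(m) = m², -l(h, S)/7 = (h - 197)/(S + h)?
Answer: 22934717/66199 ≈ 346.45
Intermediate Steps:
l(h, S) = -7*(-197 + h)/(S + h) (l(h, S) = -7*(h - 197)/(S + h) = -7*(-197 + h)/(S + h))
Y = -2669 (Y = 134² - 1*20625 = 17956 - 20625 = -2669)
Y/l(1/(-48), -179) = -2669*(-179 + 1/(-48))/(7*(197 - 1/(-48))) = -2669*(-179 - 1/48)/(7*(197 - 1*(-1/48))) = -2669*(-8593/(336*(197 + 1/48))) = -2669/(7*(-48/8593)*(9457/48)) = -2669/(-66199/8593) = -2669*(-8593/66199) = 22934717/66199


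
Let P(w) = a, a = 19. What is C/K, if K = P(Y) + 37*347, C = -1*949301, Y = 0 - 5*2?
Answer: -949301/12858 ≈ -73.830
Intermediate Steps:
Y = -10 (Y = 0 - 10 = -10)
C = -949301
P(w) = 19
K = 12858 (K = 19 + 37*347 = 19 + 12839 = 12858)
C/K = -949301/12858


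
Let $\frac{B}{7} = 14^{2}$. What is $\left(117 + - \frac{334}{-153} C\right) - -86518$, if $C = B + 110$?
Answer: $\frac{4583381}{51} \approx 89870.0$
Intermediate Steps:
$B = 1372$ ($B = 7 \cdot 14^{2} = 7 \cdot 196 = 1372$)
$C = 1482$ ($C = 1372 + 110 = 1482$)
$\left(117 + - \frac{334}{-153} C\right) - -86518 = \left(117 + - \frac{334}{-153} \cdot 1482\right) - -86518 = \left(117 + \left(-334\right) \left(- \frac{1}{153}\right) 1482\right) + 86518 = \left(117 + \frac{334}{153} \cdot 1482\right) + 86518 = \left(117 + \frac{164996}{51}\right) + 86518 = \frac{170963}{51} + 86518 = \frac{4583381}{51}$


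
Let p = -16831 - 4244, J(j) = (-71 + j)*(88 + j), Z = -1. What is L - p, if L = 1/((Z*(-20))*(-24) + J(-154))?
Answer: 302847751/14370 ≈ 21075.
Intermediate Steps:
p = -21075
L = 1/14370 (L = 1/(-1*(-20)*(-24) + (-6248 + (-154)² + 17*(-154))) = 1/(20*(-24) + (-6248 + 23716 - 2618)) = 1/(-480 + 14850) = 1/14370 ≈ 6.9589e-5)
L - p = 1/14370 - 1*(-21075) = 1/14370 + 21075 = 302847751/14370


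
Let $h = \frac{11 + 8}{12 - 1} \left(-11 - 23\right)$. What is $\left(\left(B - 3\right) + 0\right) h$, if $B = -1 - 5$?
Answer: $\frac{5814}{11} \approx 528.54$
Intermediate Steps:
$B = -6$ ($B = -1 - 5 = -6$)
$h = - \frac{646}{11}$ ($h = \frac{19}{11} \left(-34\right) = - \frac{646}{11} \approx -58.727$)
$\left(\left(B - 3\right) + 0\right) h = \left(\left(-6 - 3\right) + 0\right) \left(- \frac{646}{11}\right) = \left(-9 + 0\right) \left(- \frac{646}{11}\right) = \left(-9\right) \left(- \frac{646}{11}\right) = \frac{5814}{11}$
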